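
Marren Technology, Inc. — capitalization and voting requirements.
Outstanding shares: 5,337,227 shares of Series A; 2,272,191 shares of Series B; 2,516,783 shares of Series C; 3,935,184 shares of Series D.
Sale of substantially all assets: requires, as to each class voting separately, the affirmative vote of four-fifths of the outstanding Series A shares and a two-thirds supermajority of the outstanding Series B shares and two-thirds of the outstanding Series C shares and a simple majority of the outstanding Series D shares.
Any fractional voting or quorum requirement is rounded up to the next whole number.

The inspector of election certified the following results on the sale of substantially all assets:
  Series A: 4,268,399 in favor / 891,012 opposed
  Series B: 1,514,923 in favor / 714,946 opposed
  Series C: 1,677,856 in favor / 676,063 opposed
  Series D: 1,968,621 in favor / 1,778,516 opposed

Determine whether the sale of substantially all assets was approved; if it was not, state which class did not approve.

Not approved — the Series A shares did not give the required vote.

Series A: 4/5 of 5337227 = 4269781.60, rounded up to 4269782; 4,269,782 required, 4,268,399 in favor — not approved.
Series B: 2/3 of 2272191 = 1514794; 1,514,794 required, 1,514,923 in favor — approved.
Series C: 2/3 of 2516783 = 1677855.33, rounded up to 1677856; 1,677,856 required, 1,677,856 in favor — approved.
Series D: a majority of 3935184 is 1967593; 1,967,593 required, 1,968,621 in favor — approved.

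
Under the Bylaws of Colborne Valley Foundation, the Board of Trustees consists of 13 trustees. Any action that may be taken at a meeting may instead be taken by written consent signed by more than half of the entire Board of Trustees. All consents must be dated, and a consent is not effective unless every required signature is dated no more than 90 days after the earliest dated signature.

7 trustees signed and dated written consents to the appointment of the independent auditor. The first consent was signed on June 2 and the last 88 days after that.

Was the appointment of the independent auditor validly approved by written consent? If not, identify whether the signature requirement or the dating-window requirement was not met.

Effective — both the signature and dating-window requirements are satisfied.

Signatures required: more than half of 13 — a majority of 13 is 7, so 7 needed; 7 signed. Sufficient.
Dating window: the latest signature is 88 days after the earliest; the limit is 90 days. Within the window.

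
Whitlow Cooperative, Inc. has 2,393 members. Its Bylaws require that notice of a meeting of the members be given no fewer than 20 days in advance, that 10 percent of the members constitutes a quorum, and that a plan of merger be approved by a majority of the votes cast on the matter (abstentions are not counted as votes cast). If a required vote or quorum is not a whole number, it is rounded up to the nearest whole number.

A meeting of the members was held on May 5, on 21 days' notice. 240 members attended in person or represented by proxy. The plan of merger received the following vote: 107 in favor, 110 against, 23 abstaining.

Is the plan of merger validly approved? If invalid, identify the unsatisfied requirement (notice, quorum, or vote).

Invalid — vote requirement not satisfied.

Notice: 21 days given; 20 required. Satisfied.
Quorum: 10% of 2,393 = 239.30, rounded up to 240; 240 present. Satisfied.
Vote: requires a majority of the votes cast (240 − 23 abstaining = 217); a majority of 217 is 109, so 109 needed; 107 in favor. Not satisfied.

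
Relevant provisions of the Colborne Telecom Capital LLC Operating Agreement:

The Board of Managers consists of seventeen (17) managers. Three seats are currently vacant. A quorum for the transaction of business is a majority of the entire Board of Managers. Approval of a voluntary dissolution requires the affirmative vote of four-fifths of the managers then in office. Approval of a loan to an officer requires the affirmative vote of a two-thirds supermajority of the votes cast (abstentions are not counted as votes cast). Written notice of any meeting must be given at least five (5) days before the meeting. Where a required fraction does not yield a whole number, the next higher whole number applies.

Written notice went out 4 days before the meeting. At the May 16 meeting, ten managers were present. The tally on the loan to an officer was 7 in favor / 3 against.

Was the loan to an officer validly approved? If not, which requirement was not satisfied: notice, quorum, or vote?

Notice: 4 days given; 5 required (4 < 5). Not satisfied.
Quorum: 10 present; quorum is 9. Satisfied.
Vote: the loan to an officer requires two-thirds of the votes cast (10). 2/3 of 10 = 6.67, rounded up to 7, so 7 affirmative votes are needed; 7 voted in favor. Satisfied.

Invalid — notice requirement not satisfied.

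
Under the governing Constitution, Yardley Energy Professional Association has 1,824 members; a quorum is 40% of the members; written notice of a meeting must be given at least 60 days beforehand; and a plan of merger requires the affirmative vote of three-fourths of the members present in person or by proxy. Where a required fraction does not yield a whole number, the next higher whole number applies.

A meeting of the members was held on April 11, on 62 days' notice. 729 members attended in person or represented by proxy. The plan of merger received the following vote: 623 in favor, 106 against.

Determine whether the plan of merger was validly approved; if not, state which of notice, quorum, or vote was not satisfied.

Invalid — quorum requirement not satisfied.

Notice: 62 days given; 60 required. Satisfied.
Quorum: 40% of 1,824 = 729.60, rounded up to 730; 729 present. Not satisfied.
Vote: requires three-fourths of those present (729); 3/4 of 729 = 546.75, rounded up to 547, so 547 needed; 623 in favor. Satisfied.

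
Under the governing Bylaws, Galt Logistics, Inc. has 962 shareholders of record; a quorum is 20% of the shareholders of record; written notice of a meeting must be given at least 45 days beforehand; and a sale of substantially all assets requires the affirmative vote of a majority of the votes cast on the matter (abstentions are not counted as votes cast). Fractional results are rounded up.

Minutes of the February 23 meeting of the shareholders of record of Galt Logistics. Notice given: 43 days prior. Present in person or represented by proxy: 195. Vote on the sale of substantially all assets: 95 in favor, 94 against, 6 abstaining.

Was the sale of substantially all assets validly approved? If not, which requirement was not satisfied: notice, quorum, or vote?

Notice: 43 days given; 45 required. Not satisfied.
Quorum: 20% of 962 = 192.40, rounded up to 193; 195 present. Satisfied.
Vote: requires a majority of the votes cast (195 − 6 abstaining = 189); a majority of 189 is 95, so 95 needed; 95 in favor. Satisfied.

Invalid — notice requirement not satisfied.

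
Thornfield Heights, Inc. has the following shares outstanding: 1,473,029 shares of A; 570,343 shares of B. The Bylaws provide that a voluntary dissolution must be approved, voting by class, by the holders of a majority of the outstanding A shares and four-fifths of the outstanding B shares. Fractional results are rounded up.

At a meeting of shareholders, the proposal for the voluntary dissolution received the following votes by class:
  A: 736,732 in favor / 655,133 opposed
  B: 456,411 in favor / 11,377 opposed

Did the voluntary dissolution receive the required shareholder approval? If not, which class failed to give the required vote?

A: a majority of 1473029 is 736515; 736,515 required, 736,732 in favor — approved.
B: 4/5 of 570343 = 456274.40, rounded up to 456275; 456,275 required, 456,411 in favor — approved.

Approved — every class gave the required vote.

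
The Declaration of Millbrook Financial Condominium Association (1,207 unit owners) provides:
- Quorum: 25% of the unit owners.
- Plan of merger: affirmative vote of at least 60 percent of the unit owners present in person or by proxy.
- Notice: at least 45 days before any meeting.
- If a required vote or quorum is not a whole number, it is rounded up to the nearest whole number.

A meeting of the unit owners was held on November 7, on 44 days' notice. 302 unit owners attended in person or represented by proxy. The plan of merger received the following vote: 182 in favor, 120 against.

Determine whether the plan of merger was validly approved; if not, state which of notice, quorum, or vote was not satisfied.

Notice: 44 days given; 45 required. Not satisfied.
Quorum: 25% of 1,207 = 301.75, rounded up to 302; 302 present. Satisfied.
Vote: requires three-fifths of those present (302); 3/5 of 302 = 181.20, rounded up to 182, so 182 needed; 182 in favor. Satisfied.

Invalid — notice requirement not satisfied.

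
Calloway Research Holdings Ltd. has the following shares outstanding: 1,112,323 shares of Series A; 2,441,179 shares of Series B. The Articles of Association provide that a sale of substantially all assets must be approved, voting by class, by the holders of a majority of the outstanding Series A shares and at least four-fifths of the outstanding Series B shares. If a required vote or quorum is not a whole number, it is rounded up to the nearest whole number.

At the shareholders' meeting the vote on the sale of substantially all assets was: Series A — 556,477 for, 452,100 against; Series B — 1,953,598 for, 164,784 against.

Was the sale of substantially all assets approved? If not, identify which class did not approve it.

Series A: a majority of 1112323 is 556162; 556,162 required, 556,477 in favor — approved.
Series B: 4/5 of 2441179 = 1952943.20, rounded up to 1952944; 1,952,944 required, 1,953,598 in favor — approved.

Approved — every class gave the required vote.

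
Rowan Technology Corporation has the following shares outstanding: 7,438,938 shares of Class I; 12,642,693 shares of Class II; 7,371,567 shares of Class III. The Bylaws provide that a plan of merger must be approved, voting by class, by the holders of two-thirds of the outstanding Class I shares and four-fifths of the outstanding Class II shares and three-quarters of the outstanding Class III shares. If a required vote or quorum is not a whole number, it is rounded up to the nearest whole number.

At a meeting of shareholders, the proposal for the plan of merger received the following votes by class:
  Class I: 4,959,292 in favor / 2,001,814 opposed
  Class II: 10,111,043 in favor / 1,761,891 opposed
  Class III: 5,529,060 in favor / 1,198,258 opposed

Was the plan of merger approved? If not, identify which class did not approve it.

Not approved — the Class II shares did not give the required vote.

Class I: 2/3 of 7438938 = 4959292; 4,959,292 required, 4,959,292 in favor — approved.
Class II: 4/5 of 12642693 = 10114154.40, rounded up to 10114155; 10,114,155 required, 10,111,043 in favor — not approved.
Class III: 3/4 of 7371567 = 5528675.25, rounded up to 5528676; 5,528,676 required, 5,529,060 in favor — approved.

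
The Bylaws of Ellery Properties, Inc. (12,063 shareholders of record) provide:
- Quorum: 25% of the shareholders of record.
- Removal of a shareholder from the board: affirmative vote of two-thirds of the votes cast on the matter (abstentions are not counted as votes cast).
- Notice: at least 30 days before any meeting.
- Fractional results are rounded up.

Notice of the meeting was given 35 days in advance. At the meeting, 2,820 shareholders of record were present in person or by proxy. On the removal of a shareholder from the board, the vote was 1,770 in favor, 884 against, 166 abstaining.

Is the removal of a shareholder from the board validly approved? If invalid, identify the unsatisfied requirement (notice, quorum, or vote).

Invalid — quorum requirement not satisfied.

Notice: 35 days given; 30 required. Satisfied.
Quorum: 25% of 12,063 = 3,015.75, rounded up to 3,016; 2,820 present. Not satisfied.
Vote: requires two-thirds of the votes cast (2,820 − 166 abstaining = 2,654); 2/3 of 2654 = 1769.33, rounded up to 1770, so 1,770 needed; 1,770 in favor. Satisfied.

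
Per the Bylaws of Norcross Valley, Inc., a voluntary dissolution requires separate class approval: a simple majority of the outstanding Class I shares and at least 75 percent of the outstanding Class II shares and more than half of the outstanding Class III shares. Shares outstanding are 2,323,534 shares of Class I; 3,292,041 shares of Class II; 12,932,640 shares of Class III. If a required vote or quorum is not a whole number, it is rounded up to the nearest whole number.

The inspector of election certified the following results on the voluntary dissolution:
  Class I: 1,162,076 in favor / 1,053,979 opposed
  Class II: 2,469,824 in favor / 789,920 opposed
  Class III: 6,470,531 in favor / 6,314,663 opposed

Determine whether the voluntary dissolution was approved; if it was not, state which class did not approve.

Class I: a majority of 2323534 is 1161768; 1,161,768 required, 1,162,076 in favor — approved.
Class II: 3/4 of 3292041 = 2469030.75, rounded up to 2469031; 2,469,031 required, 2,469,824 in favor — approved.
Class III: a majority of 12932640 is 6466321; 6,466,321 required, 6,470,531 in favor — approved.

Approved — every class gave the required vote.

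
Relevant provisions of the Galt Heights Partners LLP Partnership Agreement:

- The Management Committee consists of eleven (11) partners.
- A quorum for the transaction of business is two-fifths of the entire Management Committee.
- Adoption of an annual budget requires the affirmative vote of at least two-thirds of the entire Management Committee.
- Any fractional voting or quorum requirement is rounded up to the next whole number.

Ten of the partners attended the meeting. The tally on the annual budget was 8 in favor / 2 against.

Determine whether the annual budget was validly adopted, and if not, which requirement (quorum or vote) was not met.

Quorum: 10 present; quorum is 5. Satisfied.
Vote: the annual budget requires two-thirds of the entire Management Committee (11). 2/3 of 11 = 7.33, rounded up to 8, so 8 affirmative votes are needed; 8 voted in favor. Satisfied.

Valid — all requirements satisfied.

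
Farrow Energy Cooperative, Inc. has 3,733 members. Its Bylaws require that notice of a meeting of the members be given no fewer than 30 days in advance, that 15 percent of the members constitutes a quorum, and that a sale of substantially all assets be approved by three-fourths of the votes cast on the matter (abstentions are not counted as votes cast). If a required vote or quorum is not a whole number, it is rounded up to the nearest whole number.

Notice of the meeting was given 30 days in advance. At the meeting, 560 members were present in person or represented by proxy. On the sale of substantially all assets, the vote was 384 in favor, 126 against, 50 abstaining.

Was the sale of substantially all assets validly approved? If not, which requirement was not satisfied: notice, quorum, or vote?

Notice: 30 days given; 30 required. Satisfied.
Quorum: 15% of 3,733 = 559.95, rounded up to 560; 560 present. Satisfied.
Vote: requires three-fourths of the votes cast (560 − 50 abstaining = 510); 3/4 of 510 = 382.50, rounded up to 383, so 383 needed; 384 in favor. Satisfied.

Valid — all requirements satisfied.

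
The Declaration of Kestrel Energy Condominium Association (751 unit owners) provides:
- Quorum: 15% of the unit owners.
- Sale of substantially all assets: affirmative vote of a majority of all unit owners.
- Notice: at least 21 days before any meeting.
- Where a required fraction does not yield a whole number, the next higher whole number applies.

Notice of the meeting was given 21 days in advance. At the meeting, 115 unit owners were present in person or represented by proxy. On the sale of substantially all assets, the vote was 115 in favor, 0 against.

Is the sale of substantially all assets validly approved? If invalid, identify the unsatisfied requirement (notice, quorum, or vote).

Notice: 21 days given; 21 required. Satisfied.
Quorum: 15% of 751 = 112.65, rounded up to 113; 115 present. Satisfied.
Vote: requires a majority of all unit owners (751); a majority of 751 is 376, so 376 needed; 115 in favor. Not satisfied.

Invalid — vote requirement not satisfied.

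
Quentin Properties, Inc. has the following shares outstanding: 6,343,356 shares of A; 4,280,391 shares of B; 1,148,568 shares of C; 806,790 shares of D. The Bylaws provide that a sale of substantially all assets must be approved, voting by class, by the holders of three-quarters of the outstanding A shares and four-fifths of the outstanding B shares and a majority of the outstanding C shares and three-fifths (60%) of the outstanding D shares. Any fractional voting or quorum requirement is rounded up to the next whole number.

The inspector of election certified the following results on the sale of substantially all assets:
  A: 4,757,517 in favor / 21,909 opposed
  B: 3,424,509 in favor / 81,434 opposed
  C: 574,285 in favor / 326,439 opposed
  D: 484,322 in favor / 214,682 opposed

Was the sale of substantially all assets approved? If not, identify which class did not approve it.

A: 3/4 of 6343356 = 4757517; 4,757,517 required, 4,757,517 in favor — approved.
B: 4/5 of 4280391 = 3424312.80, rounded up to 3424313; 3,424,313 required, 3,424,509 in favor — approved.
C: a majority of 1148568 is 574285; 574,285 required, 574,285 in favor — approved.
D: 3/5 of 806790 = 484074; 484,074 required, 484,322 in favor — approved.

Approved — every class gave the required vote.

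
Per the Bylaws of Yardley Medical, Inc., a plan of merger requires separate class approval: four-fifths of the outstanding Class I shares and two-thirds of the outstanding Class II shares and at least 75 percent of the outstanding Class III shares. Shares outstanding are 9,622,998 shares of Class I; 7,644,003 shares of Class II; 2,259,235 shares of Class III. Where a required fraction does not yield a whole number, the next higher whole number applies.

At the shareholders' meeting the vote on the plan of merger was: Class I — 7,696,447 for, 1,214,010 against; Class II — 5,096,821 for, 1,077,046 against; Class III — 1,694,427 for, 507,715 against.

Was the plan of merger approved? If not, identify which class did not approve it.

Not approved — the Class I shares did not give the required vote.

Class I: 4/5 of 9622998 = 7698398.40, rounded up to 7698399; 7,698,399 required, 7,696,447 in favor — not approved.
Class II: 2/3 of 7644003 = 5096002; 5,096,002 required, 5,096,821 in favor — approved.
Class III: 3/4 of 2259235 = 1694426.25, rounded up to 1694427; 1,694,427 required, 1,694,427 in favor — approved.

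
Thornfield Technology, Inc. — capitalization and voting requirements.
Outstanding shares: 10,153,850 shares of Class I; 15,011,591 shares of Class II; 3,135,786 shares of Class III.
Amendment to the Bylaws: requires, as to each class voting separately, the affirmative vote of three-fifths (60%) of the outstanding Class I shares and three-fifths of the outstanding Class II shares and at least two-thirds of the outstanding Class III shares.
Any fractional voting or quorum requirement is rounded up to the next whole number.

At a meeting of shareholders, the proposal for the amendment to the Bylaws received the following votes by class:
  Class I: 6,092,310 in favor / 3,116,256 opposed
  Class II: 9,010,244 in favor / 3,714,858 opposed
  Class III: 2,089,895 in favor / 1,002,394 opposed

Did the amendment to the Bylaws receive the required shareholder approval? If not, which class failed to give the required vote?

Class I: 3/5 of 10153850 = 6092310; 6,092,310 required, 6,092,310 in favor — approved.
Class II: 3/5 of 15011591 = 9006954.60, rounded up to 9006955; 9,006,955 required, 9,010,244 in favor — approved.
Class III: 2/3 of 3135786 = 2090524; 2,090,524 required, 2,089,895 in favor — not approved.

Not approved — the Class III shares did not give the required vote.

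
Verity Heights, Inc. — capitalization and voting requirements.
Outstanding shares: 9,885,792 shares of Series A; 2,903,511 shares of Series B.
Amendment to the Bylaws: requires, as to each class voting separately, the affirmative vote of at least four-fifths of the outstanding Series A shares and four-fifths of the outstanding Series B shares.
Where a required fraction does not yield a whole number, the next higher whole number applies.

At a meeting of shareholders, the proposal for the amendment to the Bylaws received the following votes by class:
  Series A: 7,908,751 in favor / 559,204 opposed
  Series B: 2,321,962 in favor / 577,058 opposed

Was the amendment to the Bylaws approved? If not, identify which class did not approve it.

Series A: 4/5 of 9885792 = 7908633.60, rounded up to 7908634; 7,908,634 required, 7,908,751 in favor — approved.
Series B: 4/5 of 2903511 = 2322808.80, rounded up to 2322809; 2,322,809 required, 2,321,962 in favor — not approved.

Not approved — the Series B shares did not give the required vote.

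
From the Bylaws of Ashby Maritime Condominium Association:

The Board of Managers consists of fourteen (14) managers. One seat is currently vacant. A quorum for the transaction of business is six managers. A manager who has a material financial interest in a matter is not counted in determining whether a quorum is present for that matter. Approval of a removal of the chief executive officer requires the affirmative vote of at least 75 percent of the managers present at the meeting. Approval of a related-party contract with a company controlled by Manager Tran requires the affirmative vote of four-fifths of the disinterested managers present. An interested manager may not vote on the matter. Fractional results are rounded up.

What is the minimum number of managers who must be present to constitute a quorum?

6

The quorum is fixed at 6.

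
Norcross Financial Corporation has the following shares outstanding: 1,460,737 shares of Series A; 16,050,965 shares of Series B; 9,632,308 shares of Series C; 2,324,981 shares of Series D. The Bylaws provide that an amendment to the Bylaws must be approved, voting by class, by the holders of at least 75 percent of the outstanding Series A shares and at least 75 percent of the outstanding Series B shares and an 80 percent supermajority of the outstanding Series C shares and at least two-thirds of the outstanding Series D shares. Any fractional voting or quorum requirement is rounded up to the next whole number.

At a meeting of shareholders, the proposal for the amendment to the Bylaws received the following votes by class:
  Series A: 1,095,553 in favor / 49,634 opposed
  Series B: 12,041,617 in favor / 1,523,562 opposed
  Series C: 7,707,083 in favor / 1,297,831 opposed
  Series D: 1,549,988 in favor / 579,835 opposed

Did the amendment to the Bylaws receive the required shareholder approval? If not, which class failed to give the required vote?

Approved — every class gave the required vote.

Series A: 3/4 of 1460737 = 1095552.75, rounded up to 1095553; 1,095,553 required, 1,095,553 in favor — approved.
Series B: 3/4 of 16050965 = 12038223.75, rounded up to 12038224; 12,038,224 required, 12,041,617 in favor — approved.
Series C: 4/5 of 9632308 = 7705846.40, rounded up to 7705847; 7,705,847 required, 7,707,083 in favor — approved.
Series D: 2/3 of 2324981 = 1549987.33, rounded up to 1549988; 1,549,988 required, 1,549,988 in favor — approved.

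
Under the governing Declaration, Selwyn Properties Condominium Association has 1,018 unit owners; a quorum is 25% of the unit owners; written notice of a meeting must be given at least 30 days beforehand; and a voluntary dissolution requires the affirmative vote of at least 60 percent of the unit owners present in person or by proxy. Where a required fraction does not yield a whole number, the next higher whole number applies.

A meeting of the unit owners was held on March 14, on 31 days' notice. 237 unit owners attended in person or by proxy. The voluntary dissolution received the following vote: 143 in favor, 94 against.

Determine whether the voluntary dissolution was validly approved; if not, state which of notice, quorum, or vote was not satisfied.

Invalid — quorum requirement not satisfied.

Notice: 31 days given; 30 required. Satisfied.
Quorum: 25% of 1,018 = 254.50, rounded up to 255; 237 present. Not satisfied.
Vote: requires three-fifths of those present (237); 3/5 of 237 = 142.20, rounded up to 143, so 143 needed; 143 in favor. Satisfied.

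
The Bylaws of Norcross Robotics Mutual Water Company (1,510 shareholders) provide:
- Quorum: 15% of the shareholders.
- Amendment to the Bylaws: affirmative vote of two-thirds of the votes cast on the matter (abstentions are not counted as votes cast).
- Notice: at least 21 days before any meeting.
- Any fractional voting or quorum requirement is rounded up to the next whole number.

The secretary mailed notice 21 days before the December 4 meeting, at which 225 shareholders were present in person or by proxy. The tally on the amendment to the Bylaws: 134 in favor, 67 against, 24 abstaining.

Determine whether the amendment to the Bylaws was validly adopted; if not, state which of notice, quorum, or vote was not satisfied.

Notice: 21 days given; 21 required. Satisfied.
Quorum: 15% of 1,510 = 226.50, rounded up to 227; 225 present. Not satisfied.
Vote: requires two-thirds of the votes cast (225 − 24 abstaining = 201); 2/3 of 201 = 134, so 134 needed; 134 in favor. Satisfied.

Invalid — quorum requirement not satisfied.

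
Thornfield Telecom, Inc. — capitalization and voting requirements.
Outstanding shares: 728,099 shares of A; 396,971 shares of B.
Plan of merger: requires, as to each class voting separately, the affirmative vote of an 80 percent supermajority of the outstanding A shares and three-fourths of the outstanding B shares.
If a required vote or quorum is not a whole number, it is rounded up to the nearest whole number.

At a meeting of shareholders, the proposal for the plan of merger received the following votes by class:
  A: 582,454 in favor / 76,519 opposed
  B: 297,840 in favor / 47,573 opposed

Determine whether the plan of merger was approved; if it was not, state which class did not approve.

A: 4/5 of 728099 = 582479.20, rounded up to 582480; 582,480 required, 582,454 in favor — not approved.
B: 3/4 of 396971 = 297728.25, rounded up to 297729; 297,729 required, 297,840 in favor — approved.

Not approved — the A shares did not give the required vote.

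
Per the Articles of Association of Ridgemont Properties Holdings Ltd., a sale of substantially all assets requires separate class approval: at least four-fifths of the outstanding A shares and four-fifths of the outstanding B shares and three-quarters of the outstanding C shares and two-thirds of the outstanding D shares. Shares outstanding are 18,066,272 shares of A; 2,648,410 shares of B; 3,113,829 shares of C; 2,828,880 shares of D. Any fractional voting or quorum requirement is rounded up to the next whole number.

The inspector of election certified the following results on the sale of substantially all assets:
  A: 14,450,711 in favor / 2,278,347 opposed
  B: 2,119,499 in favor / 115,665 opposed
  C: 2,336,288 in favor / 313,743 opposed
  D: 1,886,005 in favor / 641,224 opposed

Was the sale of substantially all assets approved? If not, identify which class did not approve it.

Not approved — the A shares did not give the required vote.

A: 4/5 of 18066272 = 14453017.60, rounded up to 14453018; 14,453,018 required, 14,450,711 in favor — not approved.
B: 4/5 of 2648410 = 2118728; 2,118,728 required, 2,119,499 in favor — approved.
C: 3/4 of 3113829 = 2335371.75, rounded up to 2335372; 2,335,372 required, 2,336,288 in favor — approved.
D: 2/3 of 2828880 = 1885920; 1,885,920 required, 1,886,005 in favor — approved.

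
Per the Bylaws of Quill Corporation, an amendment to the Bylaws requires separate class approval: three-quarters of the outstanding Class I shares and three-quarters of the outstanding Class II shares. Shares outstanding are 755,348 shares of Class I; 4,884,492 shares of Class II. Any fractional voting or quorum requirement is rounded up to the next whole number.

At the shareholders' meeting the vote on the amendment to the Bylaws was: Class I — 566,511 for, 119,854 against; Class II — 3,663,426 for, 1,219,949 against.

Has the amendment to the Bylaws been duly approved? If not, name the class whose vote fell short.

Class I: 3/4 of 755348 = 566511; 566,511 required, 566,511 in favor — approved.
Class II: 3/4 of 4884492 = 3663369; 3,663,369 required, 3,663,426 in favor — approved.

Approved — every class gave the required vote.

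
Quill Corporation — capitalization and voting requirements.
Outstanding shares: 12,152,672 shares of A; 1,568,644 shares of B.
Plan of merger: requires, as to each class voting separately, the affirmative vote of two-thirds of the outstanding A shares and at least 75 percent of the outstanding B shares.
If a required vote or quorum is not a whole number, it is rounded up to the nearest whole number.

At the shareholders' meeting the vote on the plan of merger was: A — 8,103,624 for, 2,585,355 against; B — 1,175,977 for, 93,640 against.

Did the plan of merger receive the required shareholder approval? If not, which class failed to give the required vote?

A: 2/3 of 12152672 = 8101781.33, rounded up to 8101782; 8,101,782 required, 8,103,624 in favor — approved.
B: 3/4 of 1568644 = 1176483; 1,176,483 required, 1,175,977 in favor — not approved.

Not approved — the B shares did not give the required vote.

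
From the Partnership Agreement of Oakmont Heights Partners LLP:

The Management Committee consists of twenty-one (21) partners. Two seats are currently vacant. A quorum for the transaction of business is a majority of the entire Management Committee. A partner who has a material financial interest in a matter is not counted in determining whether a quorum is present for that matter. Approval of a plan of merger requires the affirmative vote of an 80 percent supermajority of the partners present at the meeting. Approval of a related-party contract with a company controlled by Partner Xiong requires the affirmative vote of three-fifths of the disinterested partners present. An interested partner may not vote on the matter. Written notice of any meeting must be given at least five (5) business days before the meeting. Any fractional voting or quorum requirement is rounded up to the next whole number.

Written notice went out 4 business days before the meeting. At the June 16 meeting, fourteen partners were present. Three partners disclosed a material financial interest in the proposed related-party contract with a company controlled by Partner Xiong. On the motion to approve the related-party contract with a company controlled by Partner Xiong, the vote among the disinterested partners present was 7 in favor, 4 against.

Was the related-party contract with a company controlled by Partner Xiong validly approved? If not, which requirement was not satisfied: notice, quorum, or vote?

Invalid — notice requirement not satisfied.

Notice: 4 business days given; 5 required (4 < 5). Not satisfied.
Quorum: 14 present, but the 3 interested partners do not count, leaving 11. Quorum is 11. Satisfied.
Vote: the related-party contract with a company controlled by Partner Xiong requires three-fifths of the disinterested partners present (14 − 3 = 11). 3/5 of 11 = 6.60, rounded up to 7, so 7 affirmative votes are needed; 7 voted in favor. Satisfied.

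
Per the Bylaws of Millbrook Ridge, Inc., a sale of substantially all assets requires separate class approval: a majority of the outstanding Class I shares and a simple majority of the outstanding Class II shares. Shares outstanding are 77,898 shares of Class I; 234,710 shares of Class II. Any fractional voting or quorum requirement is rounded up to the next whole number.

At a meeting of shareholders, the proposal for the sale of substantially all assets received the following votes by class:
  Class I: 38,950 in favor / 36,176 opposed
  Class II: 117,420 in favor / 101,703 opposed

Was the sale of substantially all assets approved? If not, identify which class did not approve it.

Approved — every class gave the required vote.

Class I: a majority of 77898 is 38950; 38,950 required, 38,950 in favor — approved.
Class II: a majority of 234710 is 117356; 117,356 required, 117,420 in favor — approved.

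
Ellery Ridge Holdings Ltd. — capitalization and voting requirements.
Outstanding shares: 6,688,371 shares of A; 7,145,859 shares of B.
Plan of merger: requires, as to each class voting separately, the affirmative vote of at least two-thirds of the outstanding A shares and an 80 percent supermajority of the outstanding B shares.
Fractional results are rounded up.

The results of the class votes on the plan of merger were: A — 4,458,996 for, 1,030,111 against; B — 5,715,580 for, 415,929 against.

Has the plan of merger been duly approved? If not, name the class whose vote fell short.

Not approved — the B shares did not give the required vote.

A: 2/3 of 6688371 = 4458914; 4,458,914 required, 4,458,996 in favor — approved.
B: 4/5 of 7145859 = 5716687.20, rounded up to 5716688; 5,716,688 required, 5,715,580 in favor — not approved.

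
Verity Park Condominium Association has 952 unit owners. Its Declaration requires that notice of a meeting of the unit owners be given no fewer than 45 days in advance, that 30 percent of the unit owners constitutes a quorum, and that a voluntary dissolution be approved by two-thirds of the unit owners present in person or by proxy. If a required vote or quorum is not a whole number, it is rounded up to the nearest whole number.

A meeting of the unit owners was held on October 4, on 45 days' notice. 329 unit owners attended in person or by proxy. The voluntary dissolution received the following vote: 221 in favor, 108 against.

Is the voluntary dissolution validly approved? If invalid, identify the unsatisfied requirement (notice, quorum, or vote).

Valid — all requirements satisfied.

Notice: 45 days given; 45 required. Satisfied.
Quorum: 30% of 952 = 285.60, rounded up to 286; 329 present. Satisfied.
Vote: requires two-thirds of those present (329); 2/3 of 329 = 219.33, rounded up to 220, so 220 needed; 221 in favor. Satisfied.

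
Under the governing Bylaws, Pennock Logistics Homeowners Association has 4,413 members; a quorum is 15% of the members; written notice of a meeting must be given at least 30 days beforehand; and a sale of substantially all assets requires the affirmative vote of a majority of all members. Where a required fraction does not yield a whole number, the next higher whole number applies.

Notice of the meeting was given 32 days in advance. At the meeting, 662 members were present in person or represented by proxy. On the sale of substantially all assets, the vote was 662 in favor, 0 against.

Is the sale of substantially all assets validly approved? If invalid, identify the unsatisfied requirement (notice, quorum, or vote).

Notice: 32 days given; 30 required. Satisfied.
Quorum: 15% of 4,413 = 661.95, rounded up to 662; 662 present. Satisfied.
Vote: requires a majority of all members (4,413); a majority of 4413 is 2207, so 2,207 needed; 662 in favor. Not satisfied.

Invalid — vote requirement not satisfied.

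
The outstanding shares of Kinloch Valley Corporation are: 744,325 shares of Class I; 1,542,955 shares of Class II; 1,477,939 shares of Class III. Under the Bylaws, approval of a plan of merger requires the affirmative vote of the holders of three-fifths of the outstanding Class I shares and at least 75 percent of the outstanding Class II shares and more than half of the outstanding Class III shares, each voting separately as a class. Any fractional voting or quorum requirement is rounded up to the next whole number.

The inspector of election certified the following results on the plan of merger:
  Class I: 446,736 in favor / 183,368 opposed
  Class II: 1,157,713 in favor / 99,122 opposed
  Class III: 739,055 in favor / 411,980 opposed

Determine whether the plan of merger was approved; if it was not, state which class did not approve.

Approved — every class gave the required vote.

Class I: 3/5 of 744325 = 446595; 446,595 required, 446,736 in favor — approved.
Class II: 3/4 of 1542955 = 1157216.25, rounded up to 1157217; 1,157,217 required, 1,157,713 in favor — approved.
Class III: a majority of 1477939 is 738970; 738,970 required, 739,055 in favor — approved.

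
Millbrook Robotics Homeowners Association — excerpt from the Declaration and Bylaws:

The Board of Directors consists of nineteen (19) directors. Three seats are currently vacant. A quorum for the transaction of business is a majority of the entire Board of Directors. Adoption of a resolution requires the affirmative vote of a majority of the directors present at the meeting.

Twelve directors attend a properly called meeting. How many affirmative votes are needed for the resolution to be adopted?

The resolution requires a majority of the directors present (12).
A majority of 12 is 7.

7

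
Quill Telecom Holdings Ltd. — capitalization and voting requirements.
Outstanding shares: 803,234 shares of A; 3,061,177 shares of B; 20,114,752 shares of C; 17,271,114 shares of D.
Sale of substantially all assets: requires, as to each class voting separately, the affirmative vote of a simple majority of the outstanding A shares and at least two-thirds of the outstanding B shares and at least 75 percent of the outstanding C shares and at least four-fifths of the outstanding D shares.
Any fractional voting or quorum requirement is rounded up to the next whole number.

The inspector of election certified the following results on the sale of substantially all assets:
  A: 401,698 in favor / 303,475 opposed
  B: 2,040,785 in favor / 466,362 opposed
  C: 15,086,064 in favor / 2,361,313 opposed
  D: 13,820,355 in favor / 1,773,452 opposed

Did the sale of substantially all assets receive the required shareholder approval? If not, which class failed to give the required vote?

A: a majority of 803234 is 401618; 401,618 required, 401,698 in favor — approved.
B: 2/3 of 3061177 = 2040784.67, rounded up to 2040785; 2,040,785 required, 2,040,785 in favor — approved.
C: 3/4 of 20114752 = 15086064; 15,086,064 required, 15,086,064 in favor — approved.
D: 4/5 of 17271114 = 13816891.20, rounded up to 13816892; 13,816,892 required, 13,820,355 in favor — approved.

Approved — every class gave the required vote.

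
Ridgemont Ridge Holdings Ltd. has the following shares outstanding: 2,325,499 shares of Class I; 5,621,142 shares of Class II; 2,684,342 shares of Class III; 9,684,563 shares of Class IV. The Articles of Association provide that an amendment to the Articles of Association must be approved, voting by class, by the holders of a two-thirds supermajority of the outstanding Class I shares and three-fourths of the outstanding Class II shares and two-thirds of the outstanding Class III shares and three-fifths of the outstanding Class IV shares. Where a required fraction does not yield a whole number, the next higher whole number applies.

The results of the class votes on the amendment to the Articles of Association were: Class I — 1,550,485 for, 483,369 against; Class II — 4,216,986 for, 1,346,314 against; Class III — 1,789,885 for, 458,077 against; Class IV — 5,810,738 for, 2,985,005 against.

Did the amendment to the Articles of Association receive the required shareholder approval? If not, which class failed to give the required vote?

Approved — every class gave the required vote.

Class I: 2/3 of 2325499 = 1550332.67, rounded up to 1550333; 1,550,333 required, 1,550,485 in favor — approved.
Class II: 3/4 of 5621142 = 4215856.50, rounded up to 4215857; 4,215,857 required, 4,216,986 in favor — approved.
Class III: 2/3 of 2684342 = 1789561.33, rounded up to 1789562; 1,789,562 required, 1,789,885 in favor — approved.
Class IV: 3/5 of 9684563 = 5810737.80, rounded up to 5810738; 5,810,738 required, 5,810,738 in favor — approved.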